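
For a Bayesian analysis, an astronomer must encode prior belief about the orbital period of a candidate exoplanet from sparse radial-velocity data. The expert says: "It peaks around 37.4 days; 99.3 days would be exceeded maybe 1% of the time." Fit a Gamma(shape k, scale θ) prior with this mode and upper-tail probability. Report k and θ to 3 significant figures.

Gamma(k,θ) with k>1 has mode (k−1)θ, so θ = 37.4/(k−1).
Need P(X < 99.3) = 0.99 with θ tied to k this way. Start at k = 2, θ = 37.4: P(X<99.3) ≈ 0.743.
Too low — raise k to concentrate. Iterating converges to k ≈ 5.86.
Then θ = 37.4/(5.86−1) ≈ 7.7.

k ≈ 5.86, θ ≈ 7.7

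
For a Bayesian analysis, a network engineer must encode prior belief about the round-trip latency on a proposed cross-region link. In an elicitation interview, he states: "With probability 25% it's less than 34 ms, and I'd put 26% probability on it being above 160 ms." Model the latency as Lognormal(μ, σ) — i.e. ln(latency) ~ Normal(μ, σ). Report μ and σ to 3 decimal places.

If T ~ Lognormal(μ,σ) then ln T ~ Normal(μ,σ), so the p-quantile of ln T is μ + z_p·σ.
ln(34) = 3.526 and ln(160) = 5.075; z_{0.25} = -0.6745, z_{0.74} = 0.6433.
σ = (5.075 − 3.526)/(0.6433 − (-0.6745)) = 1.175.
μ = 3.526 − (-0.6745)·1.175 = 4.319.

μ ≈ 4.319, σ ≈ 1.175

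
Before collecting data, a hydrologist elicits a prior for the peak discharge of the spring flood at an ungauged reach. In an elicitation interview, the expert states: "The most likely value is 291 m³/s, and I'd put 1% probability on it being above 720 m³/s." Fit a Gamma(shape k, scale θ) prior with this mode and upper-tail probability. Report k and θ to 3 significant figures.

Gamma(k,θ) with k>1 has mode (k−1)θ, so θ = 291/(k−1).
Need P(X < 720) = 0.99 with θ tied to k this way. Start at k = 2, θ = 291: P(X<720) ≈ 0.707.
Too low — raise k to concentrate. Iterating converges to k ≈ 6.73.
Then θ = 291/(6.73−1) ≈ 50.8.

k ≈ 6.73, θ ≈ 50.8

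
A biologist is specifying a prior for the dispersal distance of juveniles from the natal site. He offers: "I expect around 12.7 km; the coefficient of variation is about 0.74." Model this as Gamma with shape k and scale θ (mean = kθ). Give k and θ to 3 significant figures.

For Gamma(k, scale θ): mean = kθ, variance = kθ², so CV = 1/√k.
CV = 0.74, hence k = 1/CV² = 1.83.
Then θ = mean/k = 12.7/1.83 = 6.95.

k ≈ 1.83, θ ≈ 6.95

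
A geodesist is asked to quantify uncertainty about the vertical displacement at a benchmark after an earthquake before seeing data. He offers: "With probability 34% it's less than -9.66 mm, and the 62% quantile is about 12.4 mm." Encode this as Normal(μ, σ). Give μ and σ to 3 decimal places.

The p-quantile of Normal(μ,σ) is μ + z_p·σ, with z_{0.34} = -0.4125 and z_{0.62} = 0.3055.
Eliminate σ: μ = (z₂·x₁ − z₁·x₂)/(z₂ − z₁) = (0.3055·-9.66 − (-0.4125)·12.4)/0.7179 = 3.014.
Then σ = (x₂ − x₁)/(z₂ − z₁) = (12.4 − -9.66)/0.7179 = 30.727.

μ = 3.014, σ = 30.727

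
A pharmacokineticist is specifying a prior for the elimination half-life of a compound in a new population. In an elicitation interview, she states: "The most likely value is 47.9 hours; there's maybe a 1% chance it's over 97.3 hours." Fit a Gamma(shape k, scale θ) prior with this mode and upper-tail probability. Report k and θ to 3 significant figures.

Gamma(k,θ) with k>1 has mode (k−1)θ, so θ = 47.9/(k−1).
Need P(X < 97.3) = 0.99 with θ tied to k this way. Start at k = 2, θ = 47.9: P(X<97.3) ≈ 0.602.
Too low — raise k to concentrate. Iterating converges to k ≈ 10.8.
Then θ = 47.9/(10.8−1) ≈ 4.91.

k ≈ 10.8, θ ≈ 4.91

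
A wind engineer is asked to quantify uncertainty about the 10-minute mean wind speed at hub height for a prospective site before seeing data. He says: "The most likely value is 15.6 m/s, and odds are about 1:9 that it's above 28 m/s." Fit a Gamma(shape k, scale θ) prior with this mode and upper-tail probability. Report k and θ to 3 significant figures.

Gamma(k,θ) with k>1 has mode (k−1)θ, so θ = 15.6/(k−1).
Need P(X < 28) = 0.9 with θ tied to k this way. Start at k = 2, θ = 15.6: P(X<28) ≈ 0.536.
Too low — raise k to concentrate. Iterating converges to k ≈ 6.56.
Then θ = 15.6/(6.56−1) ≈ 2.8.

k ≈ 6.56, θ ≈ 2.8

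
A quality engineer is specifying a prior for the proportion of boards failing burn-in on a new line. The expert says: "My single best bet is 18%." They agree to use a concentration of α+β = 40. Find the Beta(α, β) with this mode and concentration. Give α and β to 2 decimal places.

For α,β > 1 the Beta mode is (α−1)/(α+β−2). With α+β = 40, the mode is (α−1)/38.
Set (α−1)/38 = 0.18 → α = 1 + 0.18·38 = 7.84.
β = 40 − α = 32.16.

α = 7.84, β = 32.16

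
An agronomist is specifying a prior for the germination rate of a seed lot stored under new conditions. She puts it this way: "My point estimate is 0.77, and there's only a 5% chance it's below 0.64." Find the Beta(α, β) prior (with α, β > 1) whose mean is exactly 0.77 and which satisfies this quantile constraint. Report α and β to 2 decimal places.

α ≈ 24.53, β ≈ 7.33

With mean 0.77 fixed, write α = 0.77s, β = 0.23s where s = α+β.
Need P(θ < 0.64) = 0.05 under Beta(0.77s, 0.23s). Normal approximation: (q−m)/√(m(1−m)/s) ≈ z_{0.05} = -1.64, so s ≈ 0.77·0.23·(-1.64)²/(0.64−0.77)² = 28.4.
At s = 28.4: P(θ<0.64) ≈ 0.060. Adjusting to match 0.05 gives s ≈ 31.86.
So α = 0.77·31.86 ≈ 24.53, β = 0.23·31.86 ≈ 7.33.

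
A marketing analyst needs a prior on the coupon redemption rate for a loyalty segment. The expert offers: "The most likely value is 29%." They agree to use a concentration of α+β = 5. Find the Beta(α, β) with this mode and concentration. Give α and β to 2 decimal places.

For α,β > 1 the Beta mode is (α−1)/(α+β−2). With α+β = 5, the mode is (α−1)/3.
Set (α−1)/3 = 0.29 → α = 1 + 0.29·3 = 1.87.
β = 5 − α = 3.13.

α = 1.87, β = 3.13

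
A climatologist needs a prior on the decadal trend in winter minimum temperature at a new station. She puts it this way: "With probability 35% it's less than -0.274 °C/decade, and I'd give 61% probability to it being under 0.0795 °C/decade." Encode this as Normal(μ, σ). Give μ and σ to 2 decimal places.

μ = -0.07, σ = 0.53

For Normal(μ,σ), the p-quantile is μ + z_p·σ. Here z_{0.35} = -0.3853, z_{0.61} = 0.2793.
So -0.274 = μ − 0.3853σ and 0.0795 = μ + 0.2793σ.
Subtracting: σ = (0.0795 − -0.274)/(0.2793 − (-0.3853)) = 0.53.
Then μ = -0.274 − (-0.3853)·0.53 = -0.07.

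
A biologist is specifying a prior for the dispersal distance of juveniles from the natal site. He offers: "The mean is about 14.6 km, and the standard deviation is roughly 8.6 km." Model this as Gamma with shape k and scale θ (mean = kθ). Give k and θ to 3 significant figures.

k ≈ 2.88, θ ≈ 5.07

For Gamma(k, scale θ): mean = kθ, variance = kθ², so CV = 1/√k.
CV = SD/mean = 8.6/14.6 = 0.589, hence k = 1/CV² = 2.88.
Then θ = mean/k = 14.6/2.88 = 5.07.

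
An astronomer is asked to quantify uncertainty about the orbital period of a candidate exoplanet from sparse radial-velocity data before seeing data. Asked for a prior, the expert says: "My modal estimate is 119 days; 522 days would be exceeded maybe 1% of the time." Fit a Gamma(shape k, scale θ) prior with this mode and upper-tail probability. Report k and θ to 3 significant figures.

k ≈ 2.86, θ ≈ 63.9

Gamma(k,θ) with k>1 has mode (k−1)θ, so θ = 119/(k−1).
Need P(X < 522) = 0.99 with θ tied to k this way. Start at k = 2, θ = 119: P(X<522) ≈ 0.933.
Too low — raise k to concentrate. Iterating converges to k ≈ 2.86.
Then θ = 119/(2.86−1) ≈ 63.9.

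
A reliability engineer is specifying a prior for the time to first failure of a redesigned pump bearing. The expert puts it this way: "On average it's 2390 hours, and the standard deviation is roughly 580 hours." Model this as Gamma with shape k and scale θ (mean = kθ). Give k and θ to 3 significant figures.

For Gamma(k, scale θ): mean = kθ, variance = kθ², so CV = 1/√k.
CV = SD/mean = 580/2390 = 0.2427, hence k = 1/CV² = 17.
Then θ = mean/k = 2390/17 = 141.

k ≈ 17, θ ≈ 141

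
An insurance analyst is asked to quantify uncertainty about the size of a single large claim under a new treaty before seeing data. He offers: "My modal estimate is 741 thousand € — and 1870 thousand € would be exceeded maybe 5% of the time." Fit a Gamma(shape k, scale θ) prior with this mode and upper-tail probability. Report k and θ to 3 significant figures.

Gamma(k,θ) with k>1 has mode (k−1)θ, so θ = 741/(k−1).
Need P(X < 1870) = 0.95 with θ tied to k this way. Start at k = 2, θ = 741: P(X<1870) ≈ 0.718.
Too low — raise k to concentrate. Iterating converges to k ≈ 4.17.
Then θ = 741/(4.17−1) ≈ 234.

k ≈ 4.17, θ ≈ 234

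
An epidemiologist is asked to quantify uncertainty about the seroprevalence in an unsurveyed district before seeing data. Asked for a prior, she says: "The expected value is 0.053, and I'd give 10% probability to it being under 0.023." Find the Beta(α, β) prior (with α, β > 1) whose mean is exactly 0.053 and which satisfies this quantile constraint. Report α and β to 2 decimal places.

α ≈ 3.80, β ≈ 67.91

With mean 0.053 fixed, write α = 0.053s, β = 0.947s where s = α+β.
Need P(θ < 0.023) = 0.1 under Beta(0.053s, 0.947s). Normal approximation: (q−m)/√(m(1−m)/s) ≈ z_{0.1} = -1.28, so s ≈ 0.053·0.947·(-1.28)²/(0.023−0.053)² = 91.6.
At s = 91.6: P(θ<0.023) ≈ 0.068. Adjusting to match 0.1 gives s ≈ 71.71.
So α = 0.053·71.71 ≈ 3.80, β = 0.947·71.71 ≈ 67.91.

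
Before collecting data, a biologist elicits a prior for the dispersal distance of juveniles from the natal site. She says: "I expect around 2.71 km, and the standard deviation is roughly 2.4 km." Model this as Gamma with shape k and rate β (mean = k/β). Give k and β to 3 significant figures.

k ≈ 1.28, β ≈ 0.47

For Gamma(k, rate β): mean = k/β, variance = k/β², so CV = 1/√k.
CV = SD/mean = 2.4/2.71 = 0.8856, hence k = 1/CV² = 1.28.
Then β = k/mean = 1.28/2.71 = 0.47.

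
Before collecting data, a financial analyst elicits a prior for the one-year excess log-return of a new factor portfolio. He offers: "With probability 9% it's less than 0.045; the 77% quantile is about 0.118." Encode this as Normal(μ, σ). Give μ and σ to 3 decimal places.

The p-quantile of Normal(μ,σ) is μ + z_p·σ, with z_{0.09} = -1.341 and z_{0.77} = 0.7388.
Eliminate σ: μ = (z₂·x₁ − z₁·x₂)/(z₂ − z₁) = (0.7388·0.045 − (-1.341)·0.118)/2.08 = 0.092.
Then σ = (x₂ − x₁)/(z₂ − z₁) = (0.118 − 0.045)/2.08 = 0.035.

μ = 0.092, σ = 0.035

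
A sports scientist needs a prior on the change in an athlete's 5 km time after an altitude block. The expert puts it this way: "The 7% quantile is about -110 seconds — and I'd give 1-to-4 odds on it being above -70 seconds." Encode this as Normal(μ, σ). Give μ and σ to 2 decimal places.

μ = -84.53, σ = 17.26

For Normal(μ,σ), the p-quantile is μ + z_p·σ. Here z_{0.07} = -1.476, z_{0.8} = 0.8416.
So -110 = μ − 1.476σ and -70 = μ + 0.8416σ.
Subtracting: σ = (-70 − -110)/(0.8416 − (-1.476)) = 17.26.
Then μ = -110 − (-1.476)·17.26 = -84.53.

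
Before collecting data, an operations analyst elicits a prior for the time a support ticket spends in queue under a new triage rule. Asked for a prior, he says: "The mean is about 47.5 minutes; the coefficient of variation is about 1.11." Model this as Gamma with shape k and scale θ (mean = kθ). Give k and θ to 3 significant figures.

For Gamma(k, scale θ): mean = kθ, variance = kθ², so CV = 1/√k.
CV = 1.11, hence k = 1/CV² = 0.812.
Then θ = mean/k = 47.5/0.812 = 58.5.

k ≈ 0.812, θ ≈ 58.5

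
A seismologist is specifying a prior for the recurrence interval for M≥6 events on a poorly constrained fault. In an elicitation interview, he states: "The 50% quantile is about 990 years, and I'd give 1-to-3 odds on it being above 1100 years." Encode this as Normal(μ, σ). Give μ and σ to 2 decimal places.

μ = 990.00, σ = 163.09

The p-quantile of Normal(μ,σ) is μ + z_p·σ, with z_{0.5} = 0 and z_{0.75} = 0.6745.
Eliminate σ: μ = (z₂·x₁ − z₁·x₂)/(z₂ − z₁) = (0.6745·990 − (0)·1100)/0.6745 = 990.00.
Then σ = (x₂ − x₁)/(z₂ − z₁) = (1100 − 990)/0.6745 = 163.09.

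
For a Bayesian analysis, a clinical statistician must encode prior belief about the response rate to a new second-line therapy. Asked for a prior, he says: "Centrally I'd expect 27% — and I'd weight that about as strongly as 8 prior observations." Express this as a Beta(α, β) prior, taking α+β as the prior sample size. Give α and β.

α = 2.16, β = 5.84

Under the effective-sample-size interpretation, Beta(α, β) has prior mean α/(α+β) and prior sample size α+β.
So α+β = 8 and α/(α+β) = 0.27, giving α = 0.27·8 = 2.16 and β = 8 − 2.16 = 5.84.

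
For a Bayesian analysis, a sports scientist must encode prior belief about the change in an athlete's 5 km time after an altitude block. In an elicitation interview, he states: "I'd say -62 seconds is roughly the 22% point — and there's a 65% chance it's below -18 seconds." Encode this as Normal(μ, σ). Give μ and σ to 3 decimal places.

For Normal(μ,σ), the p-quantile is μ + z_p·σ. Here z_{0.22} = -0.7722, z_{0.65} = 0.3853.
So -62 = μ − 0.7722σ and -18 = μ + 0.3853σ.
Subtracting: σ = (-18 − -62)/(0.3853 − (-0.7722)) = 38.013.
Then μ = -62 − (-0.7722)·38.013 = -32.647.

μ = -32.647, σ = 38.013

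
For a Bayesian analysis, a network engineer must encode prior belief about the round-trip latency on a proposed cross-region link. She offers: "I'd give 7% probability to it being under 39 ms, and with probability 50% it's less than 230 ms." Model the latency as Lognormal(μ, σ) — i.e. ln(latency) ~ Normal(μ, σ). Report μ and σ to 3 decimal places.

If T ~ Lognormal(μ,σ) then ln T ~ Normal(μ,σ), so the p-quantile of ln T is μ + z_p·σ.
ln(39) = 3.664 and ln(230) = 5.438; z_{0.07} = -1.476, z_{0.5} = 0.
σ = (5.438 − 3.664)/(0 − (-1.476)) = 1.202.
μ = 3.664 − (-1.476)·1.202 = 5.438.

μ ≈ 5.438, σ ≈ 1.202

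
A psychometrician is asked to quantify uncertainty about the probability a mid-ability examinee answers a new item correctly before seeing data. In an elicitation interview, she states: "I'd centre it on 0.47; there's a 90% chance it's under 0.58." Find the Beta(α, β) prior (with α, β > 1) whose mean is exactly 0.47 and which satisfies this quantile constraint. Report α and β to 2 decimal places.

With mean 0.47 fixed, write α = 0.47s, β = 0.53s where s = α+β.
Need P(θ < 0.58) = 0.9 under Beta(0.47s, 0.53s). Normal approximation: (q−m)/√(m(1−m)/s) ≈ z_{0.9} = 1.28, so s ≈ 0.47·0.53·(1.28)²/(0.58−0.47)² = 33.8.
At s = 33.8: P(θ<0.58) ≈ 0.900. Adjusting to match 0.9 gives s ≈ 33.72.
So α = 0.47·33.72 ≈ 15.85, β = 0.53·33.72 ≈ 17.87.

α ≈ 15.85, β ≈ 17.87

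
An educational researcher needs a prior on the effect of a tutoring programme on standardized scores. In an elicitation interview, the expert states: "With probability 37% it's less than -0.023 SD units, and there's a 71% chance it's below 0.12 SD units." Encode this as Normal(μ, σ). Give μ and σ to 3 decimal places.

For Normal(μ,σ), the p-quantile is μ + z_p·σ. Here z_{0.37} = -0.3319, z_{0.71} = 0.5534.
So -0.023 = μ − 0.3319σ and 0.12 = μ + 0.5534σ.
Subtracting: σ = (0.12 − -0.023)/(0.5534 − (-0.3319)) = 0.162.
Then μ = -0.023 − (-0.3319)·0.162 = 0.031.

μ = 0.031, σ = 0.162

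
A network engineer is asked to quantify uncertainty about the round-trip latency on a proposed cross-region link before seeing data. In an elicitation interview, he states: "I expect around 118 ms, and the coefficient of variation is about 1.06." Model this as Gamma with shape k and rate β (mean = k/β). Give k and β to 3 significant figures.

k ≈ 0.89, β ≈ 0.00754

For Gamma(k, rate β): mean = k/β, variance = k/β², so CV = 1/√k.
CV = 1.06, hence k = 1/CV² = 0.89.
Then β = k/mean = 0.89/118 = 0.00754.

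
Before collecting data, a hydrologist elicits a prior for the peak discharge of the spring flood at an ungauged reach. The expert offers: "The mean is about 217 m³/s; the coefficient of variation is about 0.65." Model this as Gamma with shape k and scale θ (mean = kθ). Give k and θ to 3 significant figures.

For Gamma(k, scale θ): mean = kθ, variance = kθ², so CV = 1/√k.
CV = 0.65, hence k = 1/CV² = 2.37.
Then θ = mean/k = 217/2.37 = 91.7.

k ≈ 2.37, θ ≈ 91.7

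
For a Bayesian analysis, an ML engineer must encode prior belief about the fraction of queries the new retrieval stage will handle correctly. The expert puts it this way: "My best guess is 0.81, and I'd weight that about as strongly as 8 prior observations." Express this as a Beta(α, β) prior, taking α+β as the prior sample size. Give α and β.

α = 6.48, β = 1.52

Under the effective-sample-size interpretation, Beta(α, β) has prior mean α/(α+β) and prior sample size α+β.
So α+β = 8 and α/(α+β) = 0.81, giving α = 0.81·8 = 6.48 and β = 8 − 6.48 = 1.52.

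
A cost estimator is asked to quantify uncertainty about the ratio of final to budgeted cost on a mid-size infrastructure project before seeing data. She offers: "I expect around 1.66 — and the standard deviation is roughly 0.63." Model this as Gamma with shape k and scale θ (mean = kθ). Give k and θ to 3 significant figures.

k ≈ 6.94, θ ≈ 0.239

For Gamma(k, scale θ): mean = kθ, variance = kθ², so CV = 1/√k.
CV = SD/mean = 0.63/1.66 = 0.3795, hence k = 1/CV² = 6.94.
Then θ = mean/k = 1.66/6.94 = 0.239.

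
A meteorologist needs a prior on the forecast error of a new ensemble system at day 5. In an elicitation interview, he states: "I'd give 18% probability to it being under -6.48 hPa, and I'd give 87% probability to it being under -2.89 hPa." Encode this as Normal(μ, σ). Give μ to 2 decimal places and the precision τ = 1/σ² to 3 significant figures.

μ = -4.87, τ = 0.323

The p-quantile of Normal(μ,σ) is μ + z_p·σ, with z_{0.18} = -0.9154 and z_{0.87} = 1.126.
Eliminate σ: μ = (z₂·x₁ − z₁·x₂)/(z₂ − z₁) = (1.126·-6.48 − (-0.9154)·-2.89)/2.042 = -4.87.
Then σ = (x₂ − x₁)/(z₂ − z₁) = (-2.89 − -6.48)/2.042 = 1.76.
Precision τ = 1/σ² = 1/1.758² = 0.323.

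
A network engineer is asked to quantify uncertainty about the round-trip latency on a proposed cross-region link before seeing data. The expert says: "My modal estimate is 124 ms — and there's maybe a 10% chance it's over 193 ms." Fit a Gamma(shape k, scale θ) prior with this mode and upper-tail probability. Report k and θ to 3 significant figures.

Gamma(k,θ) with k>1 has mode (k−1)θ, so θ = 124/(k−1).
Need P(X < 193) = 0.9 with θ tied to k this way. Start at k = 2, θ = 124: P(X<193) ≈ 0.461.
Too low — raise k to concentrate. Iterating converges to k ≈ 10.6.
Then θ = 124/(10.6−1) ≈ 13.

k ≈ 10.6, θ ≈ 13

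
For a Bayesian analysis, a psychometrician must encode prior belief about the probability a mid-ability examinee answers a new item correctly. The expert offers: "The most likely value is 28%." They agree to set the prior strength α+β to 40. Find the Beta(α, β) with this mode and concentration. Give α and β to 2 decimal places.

For α,β > 1 the Beta mode is (α−1)/(α+β−2). With α+β = 40, the mode is (α−1)/38.
Set (α−1)/38 = 0.28 → α = 1 + 0.28·38 = 11.64.
β = 40 − α = 28.36.

α = 11.64, β = 28.36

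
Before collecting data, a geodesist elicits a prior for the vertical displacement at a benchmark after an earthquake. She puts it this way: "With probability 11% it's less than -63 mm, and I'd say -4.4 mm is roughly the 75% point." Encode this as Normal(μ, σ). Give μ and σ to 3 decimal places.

For Normal(μ,σ), the p-quantile is μ + z_p·σ. Here z_{0.11} = -1.227, z_{0.75} = 0.6745.
So -63 = μ − 1.227σ and -4.4 = μ + 0.6745σ.
Subtracting: σ = (-4.4 − -63)/(0.6745 − (-1.227)) = 30.826.
Then μ = -63 − (-1.227)·30.826 = -25.192.

μ = -25.192, σ = 30.826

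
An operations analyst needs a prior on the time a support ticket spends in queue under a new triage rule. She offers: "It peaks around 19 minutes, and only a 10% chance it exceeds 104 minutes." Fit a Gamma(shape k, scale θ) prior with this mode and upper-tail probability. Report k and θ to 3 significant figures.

k ≈ 1.6, θ ≈ 31.7

Gamma(k,θ) with k>1 has mode (k−1)θ, so θ = 19/(k−1).
Need P(X < 104) = 0.9 with θ tied to k this way. Start at k = 2, θ = 19: P(X<104) ≈ 0.973.
Too high — lower k to spread out. Iterating converges to k ≈ 1.6.
Then θ = 19/(1.6−1) ≈ 31.7.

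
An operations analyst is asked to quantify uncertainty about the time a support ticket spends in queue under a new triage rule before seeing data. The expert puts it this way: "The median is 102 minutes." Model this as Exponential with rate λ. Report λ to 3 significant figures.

Exponential median = ln 2 / λ, so λ = ln 2 / 102.0 = 0.0068.

λ ≈ 0.0068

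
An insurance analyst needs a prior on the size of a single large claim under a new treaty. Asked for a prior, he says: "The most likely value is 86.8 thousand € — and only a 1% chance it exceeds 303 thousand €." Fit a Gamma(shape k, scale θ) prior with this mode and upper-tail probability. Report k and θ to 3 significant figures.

Gamma(k,θ) with k>1 has mode (k−1)θ, so θ = 86.8/(k−1).
Need P(X < 303) = 0.99 with θ tied to k this way. Start at k = 2, θ = 86.8: P(X<303) ≈ 0.863.
Too low — raise k to concentrate. Iterating converges to k ≈ 3.77.
Then θ = 86.8/(3.77−1) ≈ 31.3.

k ≈ 3.77, θ ≈ 31.3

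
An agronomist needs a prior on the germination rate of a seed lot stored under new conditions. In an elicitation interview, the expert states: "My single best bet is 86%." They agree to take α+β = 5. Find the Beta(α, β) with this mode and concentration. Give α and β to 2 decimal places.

α = 3.58, β = 1.42

For α,β > 1 the Beta mode is (α−1)/(α+β−2). With α+β = 5, the mode is (α−1)/3.
Set (α−1)/3 = 0.86 → α = 1 + 0.86·3 = 3.58.
β = 5 − α = 1.42.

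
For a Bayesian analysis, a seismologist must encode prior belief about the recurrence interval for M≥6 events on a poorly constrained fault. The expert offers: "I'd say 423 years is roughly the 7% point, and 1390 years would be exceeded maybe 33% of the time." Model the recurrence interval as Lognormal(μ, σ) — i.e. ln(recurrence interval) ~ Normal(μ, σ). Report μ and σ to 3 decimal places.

μ ≈ 6.964, σ ≈ 0.621

If T ~ Lognormal(μ,σ) then ln T ~ Normal(μ,σ), so the p-quantile of ln T is μ + z_p·σ.
ln(423) = 6.047 and ln(1390) = 7.237; z_{0.07} = -1.476, z_{0.67} = 0.4399.
σ = (7.237 − 6.047)/(0.4399 − (-1.476)) = 0.621.
μ = 6.047 − (-1.476)·0.621 = 6.964.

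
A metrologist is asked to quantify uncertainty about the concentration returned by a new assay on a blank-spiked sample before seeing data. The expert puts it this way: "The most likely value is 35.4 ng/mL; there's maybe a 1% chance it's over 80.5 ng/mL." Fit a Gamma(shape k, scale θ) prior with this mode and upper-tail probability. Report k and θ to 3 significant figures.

Gamma(k,θ) with k>1 has mode (k−1)θ, so θ = 35.4/(k−1).
Need P(X < 80.5) = 0.99 with θ tied to k this way. Start at k = 2, θ = 35.4: P(X<80.5) ≈ 0.663.
Too low — raise k to concentrate. Iterating converges to k ≈ 8.1.
Then θ = 35.4/(8.1−1) ≈ 4.99.

k ≈ 8.1, θ ≈ 4.99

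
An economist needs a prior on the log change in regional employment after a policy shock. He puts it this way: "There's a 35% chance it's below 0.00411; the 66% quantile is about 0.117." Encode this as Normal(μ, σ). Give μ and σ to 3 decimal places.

μ = 0.059, σ = 0.142

For Normal(μ,σ), the p-quantile is μ + z_p·σ. Here z_{0.35} = -0.3853, z_{0.66} = 0.4125.
So 0.00411 = μ − 0.3853σ and 0.117 = μ + 0.4125σ.
Subtracting: σ = (0.117 − 0.00411)/(0.4125 − (-0.3853)) = 0.142.
Then μ = 0.00411 − (-0.3853)·0.142 = 0.059.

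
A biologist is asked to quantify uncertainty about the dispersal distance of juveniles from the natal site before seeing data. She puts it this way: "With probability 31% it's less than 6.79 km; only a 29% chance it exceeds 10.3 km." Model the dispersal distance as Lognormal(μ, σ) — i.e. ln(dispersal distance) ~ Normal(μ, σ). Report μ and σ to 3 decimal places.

If T ~ Lognormal(μ,σ) then ln T ~ Normal(μ,σ), so the p-quantile of ln T is μ + z_p·σ.
ln(6.79) = 1.915 and ln(10.3) = 2.332; z_{0.31} = -0.4959, z_{0.71} = 0.5534.
σ = (2.332 − 1.915)/(0.5534 − (-0.4959)) = 0.397.
μ = 1.915 − (-0.4959)·0.397 = 2.112.

μ ≈ 2.112, σ ≈ 0.397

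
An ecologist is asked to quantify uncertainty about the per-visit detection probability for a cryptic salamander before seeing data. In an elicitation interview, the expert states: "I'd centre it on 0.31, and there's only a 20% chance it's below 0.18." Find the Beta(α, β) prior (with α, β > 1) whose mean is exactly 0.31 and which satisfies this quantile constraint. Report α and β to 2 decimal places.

With mean 0.31 fixed, write α = 0.31s, β = 0.69s where s = α+β.
Need P(θ < 0.18) = 0.2 under Beta(0.31s, 0.69s). Normal approximation: (q−m)/√(m(1−m)/s) ≈ z_{0.2} = -0.842, so s ≈ 0.31·0.69·(-0.842)²/(0.18−0.31)² = 9.0.
At s = 9.0: P(θ<0.18) ≈ 0.206. Adjusting to match 0.2 gives s ≈ 9.30.
So α = 0.31·9.30 ≈ 2.88, β = 0.69·9.30 ≈ 6.42.

α ≈ 2.88, β ≈ 6.42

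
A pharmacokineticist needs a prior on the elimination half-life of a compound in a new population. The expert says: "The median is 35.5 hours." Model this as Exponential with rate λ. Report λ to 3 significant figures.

Exponential median = ln 2 / λ, so λ = ln 2 / 35.5 = 0.0195.

λ ≈ 0.0195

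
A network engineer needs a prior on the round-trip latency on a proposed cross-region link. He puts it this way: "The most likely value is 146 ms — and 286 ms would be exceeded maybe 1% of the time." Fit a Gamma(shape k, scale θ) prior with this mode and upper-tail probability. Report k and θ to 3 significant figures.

k ≈ 11.9, θ ≈ 13.4

Gamma(k,θ) with k>1 has mode (k−1)θ, so θ = 146/(k−1).
Need P(X < 286) = 0.99 with θ tied to k this way. Start at k = 2, θ = 146: P(X<286) ≈ 0.583.
Too low — raise k to concentrate. Iterating converges to k ≈ 11.9.
Then θ = 146/(11.9−1) ≈ 13.4.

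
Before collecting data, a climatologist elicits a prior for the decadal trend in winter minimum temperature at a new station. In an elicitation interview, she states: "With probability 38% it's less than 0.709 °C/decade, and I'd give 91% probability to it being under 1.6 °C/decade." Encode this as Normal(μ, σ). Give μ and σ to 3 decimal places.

μ = 0.874, σ = 0.541

For Normal(μ,σ), the p-quantile is μ + z_p·σ. Here z_{0.38} = -0.3055, z_{0.91} = 1.341.
So 0.709 = μ − 0.3055σ and 1.6 = μ + 1.341σ.
Subtracting: σ = (1.6 − 0.709)/(1.341 − (-0.3055)) = 0.541.
Then μ = 0.709 − (-0.3055)·0.541 = 0.874.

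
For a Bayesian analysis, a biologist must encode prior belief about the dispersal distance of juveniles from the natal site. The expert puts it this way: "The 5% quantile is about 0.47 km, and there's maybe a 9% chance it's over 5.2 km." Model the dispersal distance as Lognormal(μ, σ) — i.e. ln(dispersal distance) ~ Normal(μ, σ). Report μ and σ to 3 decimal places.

μ ≈ 0.569, σ ≈ 0.805

If T ~ Lognormal(μ,σ) then ln T ~ Normal(μ,σ), so the p-quantile of ln T is μ + z_p·σ.
ln(0.47) = -0.755 and ln(5.2) = 1.649; z_{0.05} = -1.645, z_{0.91} = 1.341.
σ = (1.649 − -0.755)/(1.341 − (-1.645)) = 0.805.
μ = -0.755 − (-1.645)·0.805 = 0.569.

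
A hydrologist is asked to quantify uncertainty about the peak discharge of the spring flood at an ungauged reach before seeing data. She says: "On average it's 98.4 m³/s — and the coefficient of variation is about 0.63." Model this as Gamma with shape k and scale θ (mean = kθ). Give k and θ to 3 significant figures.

k ≈ 2.52, θ ≈ 39.1

For Gamma(k, scale θ): mean = kθ, variance = kθ², so CV = 1/√k.
CV = 0.63, hence k = 1/CV² = 2.52.
Then θ = mean/k = 98.4/2.52 = 39.1.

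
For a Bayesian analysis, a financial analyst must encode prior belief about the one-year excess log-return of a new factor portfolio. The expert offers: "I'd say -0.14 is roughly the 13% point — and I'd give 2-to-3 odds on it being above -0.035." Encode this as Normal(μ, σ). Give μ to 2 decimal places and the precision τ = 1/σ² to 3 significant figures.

The p-quantile of Normal(μ,σ) is μ + z_p·σ, with z_{0.13} = -1.126 and z_{0.6} = 0.2533.
Eliminate σ: μ = (z₂·x₁ − z₁·x₂)/(z₂ − z₁) = (0.2533·-0.14 − (-1.126)·-0.035)/1.38 = -0.05.
Then σ = (x₂ − x₁)/(z₂ − z₁) = (-0.035 − -0.14)/1.38 = 0.08.
Precision τ = 1/σ² = 1/0.0761² = 173.

μ = -0.05, τ = 173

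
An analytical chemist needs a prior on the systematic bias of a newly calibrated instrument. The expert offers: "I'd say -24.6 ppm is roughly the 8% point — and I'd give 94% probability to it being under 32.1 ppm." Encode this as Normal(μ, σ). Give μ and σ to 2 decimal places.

The p-quantile of Normal(μ,σ) is μ + z_p·σ, with z_{0.08} = -1.405 and z_{0.94} = 1.555.
Eliminate σ: μ = (z₂·x₁ − z₁·x₂)/(z₂ − z₁) = (1.555·-24.6 − (-1.405)·32.1)/2.96 = 2.32.
Then σ = (x₂ − x₁)/(z₂ − z₁) = (32.1 − -24.6)/2.96 = 19.16.

μ = 2.32, σ = 19.16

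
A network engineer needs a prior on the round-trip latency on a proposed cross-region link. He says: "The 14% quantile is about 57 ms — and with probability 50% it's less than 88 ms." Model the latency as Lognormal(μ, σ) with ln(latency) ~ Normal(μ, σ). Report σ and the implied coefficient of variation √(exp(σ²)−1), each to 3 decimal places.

If T ~ Lognormal(μ,σ) then ln T ~ Normal(μ,σ), so the p-quantile of ln T is μ + z_p·σ.
ln(57) = 4.043 and ln(88) = 4.477; z_{0.14} = -1.08, z_{0.5} = 0.
σ = (4.477 − 4.043)/(0 − (-1.08)) = 0.402.
μ = 4.043 − (-1.08)·0.402 = 4.477.
CV = √(exp(σ²)−1) = √(exp(0.1616)−1) = 0.419.

σ ≈ 0.402, CV ≈ 0.419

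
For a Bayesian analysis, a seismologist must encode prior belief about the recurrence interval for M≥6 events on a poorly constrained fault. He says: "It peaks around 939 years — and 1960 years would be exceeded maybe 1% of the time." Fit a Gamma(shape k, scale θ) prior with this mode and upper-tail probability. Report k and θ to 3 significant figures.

k ≈ 10, θ ≈ 104

Gamma(k,θ) with k>1 has mode (k−1)θ, so θ = 939/(k−1).
Need P(X < 1960) = 0.99 with θ tied to k this way. Start at k = 2, θ = 939: P(X<1960) ≈ 0.617.
Too low — raise k to concentrate. Iterating converges to k ≈ 10.
Then θ = 939/(10−1) ≈ 104.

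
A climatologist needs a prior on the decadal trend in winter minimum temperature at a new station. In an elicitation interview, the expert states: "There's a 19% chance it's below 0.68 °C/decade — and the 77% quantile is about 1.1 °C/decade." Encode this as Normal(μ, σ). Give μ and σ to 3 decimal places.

The p-quantile of Normal(μ,σ) is μ + z_p·σ, with z_{0.19} = -0.8779 and z_{0.77} = 0.7388.
Eliminate σ: μ = (z₂·x₁ − z₁·x₂)/(z₂ − z₁) = (0.7388·0.68 − (-0.8779)·1.1)/1.617 = 0.908.
Then σ = (x₂ − x₁)/(z₂ − z₁) = (1.1 − 0.68)/1.617 = 0.260.

μ = 0.908, σ = 0.260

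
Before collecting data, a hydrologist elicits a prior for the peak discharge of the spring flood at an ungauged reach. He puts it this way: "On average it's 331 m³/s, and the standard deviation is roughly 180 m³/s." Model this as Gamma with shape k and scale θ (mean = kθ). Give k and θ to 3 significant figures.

k ≈ 3.38, θ ≈ 97.9

For Gamma(k, scale θ): mean = kθ, variance = kθ², so CV = 1/√k.
CV = SD/mean = 180/331 = 0.5438, hence k = 1/CV² = 3.38.
Then θ = mean/k = 331/3.38 = 97.9.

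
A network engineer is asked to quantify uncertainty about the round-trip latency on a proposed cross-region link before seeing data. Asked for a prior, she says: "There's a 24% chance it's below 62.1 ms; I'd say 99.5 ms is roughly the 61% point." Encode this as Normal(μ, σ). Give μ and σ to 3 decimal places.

μ = 88.901, σ = 37.946

The p-quantile of Normal(μ,σ) is μ + z_p·σ, with z_{0.24} = -0.7063 and z_{0.61} = 0.2793.
Eliminate σ: μ = (z₂·x₁ − z₁·x₂)/(z₂ − z₁) = (0.2793·62.1 − (-0.7063)·99.5)/0.9856 = 88.901.
Then σ = (x₂ − x₁)/(z₂ − z₁) = (99.5 − 62.1)/0.9856 = 37.946.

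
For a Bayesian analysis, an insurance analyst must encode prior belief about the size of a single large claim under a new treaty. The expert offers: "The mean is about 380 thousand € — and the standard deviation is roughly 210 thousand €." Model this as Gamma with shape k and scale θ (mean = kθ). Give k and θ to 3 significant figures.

k ≈ 3.27, θ ≈ 116

For Gamma(k, scale θ): mean = kθ, variance = kθ², so CV = 1/√k.
CV = SD/mean = 210/380 = 0.5526, hence k = 1/CV² = 3.27.
Then θ = mean/k = 380/3.27 = 116.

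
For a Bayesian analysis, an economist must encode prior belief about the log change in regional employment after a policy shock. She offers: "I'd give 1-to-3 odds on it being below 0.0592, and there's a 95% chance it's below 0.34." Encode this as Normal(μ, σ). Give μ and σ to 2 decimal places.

μ = 0.14, σ = 0.12

The p-quantile of Normal(μ,σ) is μ + z_p·σ, with z_{0.25} = -0.6745 and z_{0.95} = 1.645.
Eliminate σ: μ = (z₂·x₁ − z₁·x₂)/(z₂ − z₁) = (1.645·0.0592 − (-0.6745)·0.34)/2.319 = 0.14.
Then σ = (x₂ − x₁)/(z₂ − z₁) = (0.34 − 0.0592)/2.319 = 0.12.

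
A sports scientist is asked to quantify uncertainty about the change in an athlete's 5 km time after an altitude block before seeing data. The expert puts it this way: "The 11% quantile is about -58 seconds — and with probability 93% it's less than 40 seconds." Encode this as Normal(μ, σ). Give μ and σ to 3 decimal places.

For Normal(μ,σ), the p-quantile is μ + z_p·σ. Here z_{0.11} = -1.227, z_{0.93} = 1.476.
So -58 = μ − 1.227σ and 40 = μ + 1.476σ.
Subtracting: σ = (40 − -58)/(1.476 − (-1.227)) = 36.265.
Then μ = -58 − (-1.227)·36.265 = -13.520.

μ = -13.520, σ = 36.265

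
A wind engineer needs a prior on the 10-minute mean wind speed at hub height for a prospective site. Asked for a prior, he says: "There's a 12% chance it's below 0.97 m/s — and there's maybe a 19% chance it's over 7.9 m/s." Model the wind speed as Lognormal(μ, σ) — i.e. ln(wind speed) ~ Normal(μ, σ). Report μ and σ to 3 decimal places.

If T ~ Lognormal(μ,σ) then ln T ~ Normal(μ,σ), so the p-quantile of ln T is μ + z_p·σ.
ln(0.97) = -0.03046 and ln(7.9) = 2.067; z_{0.12} = -1.175, z_{0.81} = 0.8779.
σ = (2.067 − -0.03046)/(0.8779 − (-1.175)) = 1.022.
μ = -0.03046 − (-1.175)·1.022 = 1.170.

μ ≈ 1.170, σ ≈ 1.022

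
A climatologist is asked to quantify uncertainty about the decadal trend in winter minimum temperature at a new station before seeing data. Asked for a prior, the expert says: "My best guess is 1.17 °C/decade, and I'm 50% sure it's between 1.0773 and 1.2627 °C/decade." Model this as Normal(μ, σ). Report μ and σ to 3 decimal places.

μ = 1.170, σ = 0.137

A symmetric 50% interval runs μ ± z·σ with z = 0.6745.
Half-width = 0.0927, so σ = 0.0927/0.6745 = 0.137.
μ is the stated best guess, 1.170.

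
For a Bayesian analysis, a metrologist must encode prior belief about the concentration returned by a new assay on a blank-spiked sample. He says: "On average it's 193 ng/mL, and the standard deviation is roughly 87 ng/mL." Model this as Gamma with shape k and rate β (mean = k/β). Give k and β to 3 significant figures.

k ≈ 4.92, β ≈ 0.0255

For Gamma(k, rate β): mean = k/β, variance = k/β², so CV = 1/√k.
CV = SD/mean = 87/193 = 0.4508, hence k = 1/CV² = 4.92.
Then β = k/mean = 4.92/193 = 0.0255.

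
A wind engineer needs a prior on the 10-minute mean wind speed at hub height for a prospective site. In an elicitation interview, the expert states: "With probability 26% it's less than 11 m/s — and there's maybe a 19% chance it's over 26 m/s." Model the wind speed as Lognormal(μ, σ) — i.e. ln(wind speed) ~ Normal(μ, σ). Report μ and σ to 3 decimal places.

If T ~ Lognormal(μ,σ) then ln T ~ Normal(μ,σ), so the p-quantile of ln T is μ + z_p·σ.
ln(11) = 2.398 and ln(26) = 3.258; z_{0.26} = -0.6433, z_{0.81} = 0.8779.
σ = (3.258 − 2.398)/(0.8779 − (-0.6433)) = 0.565.
μ = 2.398 − (-0.6433)·0.565 = 2.762.

μ ≈ 2.762, σ ≈ 0.565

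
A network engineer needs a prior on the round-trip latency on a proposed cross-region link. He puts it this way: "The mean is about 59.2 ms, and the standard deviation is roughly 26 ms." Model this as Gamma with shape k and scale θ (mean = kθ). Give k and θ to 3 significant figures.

k ≈ 5.18, θ ≈ 11.4

For Gamma(k, scale θ): mean = kθ, variance = kθ², so CV = 1/√k.
CV = SD/mean = 26/59.2 = 0.4392, hence k = 1/CV² = 5.18.
Then θ = mean/k = 59.2/5.18 = 11.4.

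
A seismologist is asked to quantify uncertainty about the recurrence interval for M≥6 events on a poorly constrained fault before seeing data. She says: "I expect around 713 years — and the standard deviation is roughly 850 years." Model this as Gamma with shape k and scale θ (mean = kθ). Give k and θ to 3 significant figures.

k ≈ 0.704, θ ≈ 1010

For Gamma(k, scale θ): mean = kθ, variance = kθ², so CV = 1/√k.
CV = SD/mean = 850/713 = 1.192, hence k = 1/CV² = 0.704.
Then θ = mean/k = 713/0.704 = 1010.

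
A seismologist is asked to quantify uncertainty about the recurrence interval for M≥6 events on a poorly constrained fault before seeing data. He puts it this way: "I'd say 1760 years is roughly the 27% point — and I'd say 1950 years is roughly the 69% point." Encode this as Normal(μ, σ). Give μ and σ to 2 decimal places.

For Normal(μ,σ), the p-quantile is μ + z_p·σ. Here z_{0.27} = -0.6128, z_{0.69} = 0.4959.
So 1760 = μ − 0.6128σ and 1950 = μ + 0.4959σ.
Subtracting: σ = (1950 − 1760)/(0.4959 − (-0.6128)) = 171.38.
Then μ = 1760 − (-0.6128)·171.38 = 1865.02.

μ = 1865.02, σ = 171.38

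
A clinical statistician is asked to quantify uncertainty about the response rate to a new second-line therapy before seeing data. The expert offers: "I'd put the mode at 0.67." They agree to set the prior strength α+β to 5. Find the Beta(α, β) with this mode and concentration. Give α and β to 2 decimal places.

α = 3.01, β = 1.99

For α,β > 1 the Beta mode is (α−1)/(α+β−2). With α+β = 5, the mode is (α−1)/3.
Set (α−1)/3 = 0.67 → α = 1 + 0.67·3 = 3.01.
β = 5 − α = 1.99.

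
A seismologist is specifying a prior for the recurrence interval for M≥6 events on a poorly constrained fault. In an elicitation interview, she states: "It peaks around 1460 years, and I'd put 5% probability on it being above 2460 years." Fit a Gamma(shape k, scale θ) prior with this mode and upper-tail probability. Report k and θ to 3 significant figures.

k ≈ 11.3, θ ≈ 142

Gamma(k,θ) with k>1 has mode (k−1)θ, so θ = 1460/(k−1).
Need P(X < 2460) = 0.95 with θ tied to k this way. Start at k = 2, θ = 1460: P(X<2460) ≈ 0.502.
Too low — raise k to concentrate. Iterating converges to k ≈ 11.3.
Then θ = 1460/(11.3−1) ≈ 142.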